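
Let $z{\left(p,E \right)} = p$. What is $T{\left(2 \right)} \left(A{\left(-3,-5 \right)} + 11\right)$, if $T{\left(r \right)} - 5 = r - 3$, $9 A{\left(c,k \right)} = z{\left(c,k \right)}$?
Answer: $\frac{128}{3} \approx 42.667$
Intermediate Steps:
$A{\left(c,k \right)} = \frac{c}{9}$
$T{\left(r \right)} = 2 + r$ ($T{\left(r \right)} = 5 + \left(r - 3\right) = 5 + \left(-3 + r\right) = 2 + r$)
$T{\left(2 \right)} \left(A{\left(-3,-5 \right)} + 11\right) = \left(2 + 2\right) \left(\frac{1}{9} \left(-3\right) + 11\right) = 4 \left(- \frac{1}{3} + 11\right) = 4 \cdot \frac{32}{3} = \frac{128}{3}$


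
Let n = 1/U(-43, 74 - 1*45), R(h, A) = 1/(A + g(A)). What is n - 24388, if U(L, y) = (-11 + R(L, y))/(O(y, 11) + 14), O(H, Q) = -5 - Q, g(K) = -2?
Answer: -3609397/148 ≈ -24388.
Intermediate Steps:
R(h, A) = 1/(-2 + A) (R(h, A) = 1/(A - 2) = 1/(-2 + A))
U(L, y) = 11/2 - 1/(2*(-2 + y)) (U(L, y) = (-11 + 1/(-2 + y))/((-5 - 1*11) + 14) = (-11 + 1/(-2 + y))/((-5 - 11) + 14) = (-11 + 1/(-2 + y))/(-16 + 14) = (-11 + 1/(-2 + y))/(-2) = (-11 + 1/(-2 + y))*(-½) = 11/2 - 1/(2*(-2 + y)))
n = 27/148 (n = 1/((-23 + 11*(74 - 1*45))/(2*(-2 + (74 - 1*45)))) = 1/((-23 + 11*(74 - 45))/(2*(-2 + (74 - 45)))) = 1/((-23 + 11*29)/(2*(-2 + 29))) = 1/((½)*(-23 + 319)/27) = 1/((½)*(1/27)*296) = 1/(148/27) = 27/148 ≈ 0.18243)
n - 24388 = 27/148 - 24388 = -3609397/148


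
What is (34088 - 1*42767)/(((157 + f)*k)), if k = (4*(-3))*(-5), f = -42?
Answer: -2893/2300 ≈ -1.2578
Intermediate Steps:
k = 60 (k = -12*(-5) = 60)
(34088 - 1*42767)/(((157 + f)*k)) = (34088 - 1*42767)/(((157 - 42)*60)) = (34088 - 42767)/((115*60)) = -8679/6900 = -8679*1/6900 = -2893/2300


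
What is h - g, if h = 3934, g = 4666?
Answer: -732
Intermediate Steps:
h - g = 3934 - 1*4666 = 3934 - 4666 = -732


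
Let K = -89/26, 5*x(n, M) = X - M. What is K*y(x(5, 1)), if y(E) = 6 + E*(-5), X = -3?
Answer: -445/13 ≈ -34.231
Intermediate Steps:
x(n, M) = -3/5 - M/5 (x(n, M) = (-3 - M)/5 = -3/5 - M/5)
y(E) = 6 - 5*E
K = -89/26 (K = -89*1/26 = -89/26 ≈ -3.4231)
K*y(x(5, 1)) = -89*(6 - 5*(-3/5 - 1/5*1))/26 = -89*(6 - 5*(-3/5 - 1/5))/26 = -89*(6 - 5*(-4/5))/26 = -89*(6 + 4)/26 = -89/26*10 = -445/13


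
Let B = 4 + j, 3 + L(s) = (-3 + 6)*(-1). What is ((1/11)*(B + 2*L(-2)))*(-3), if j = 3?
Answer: 15/11 ≈ 1.3636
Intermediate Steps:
L(s) = -6 (L(s) = -3 + (-3 + 6)*(-1) = -3 + 3*(-1) = -3 - 3 = -6)
B = 7 (B = 4 + 3 = 7)
((1/11)*(B + 2*L(-2)))*(-3) = ((1/11)*(7 + 2*(-6)))*(-3) = ((1*(1/11))*(7 - 12))*(-3) = ((1/11)*(-5))*(-3) = -5/11*(-3) = 15/11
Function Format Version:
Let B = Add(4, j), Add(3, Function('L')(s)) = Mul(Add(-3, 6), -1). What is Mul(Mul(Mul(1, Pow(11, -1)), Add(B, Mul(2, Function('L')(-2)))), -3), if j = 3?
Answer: Rational(15, 11) ≈ 1.3636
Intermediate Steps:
Function('L')(s) = -6 (Function('L')(s) = Add(-3, Mul(Add(-3, 6), -1)) = Add(-3, Mul(3, -1)) = Add(-3, -3) = -6)
B = 7 (B = Add(4, 3) = 7)
Mul(Mul(Mul(1, Pow(11, -1)), Add(B, Mul(2, Function('L')(-2)))), -3) = Mul(Mul(Mul(1, Pow(11, -1)), Add(7, Mul(2, -6))), -3) = Mul(Mul(Mul(1, Rational(1, 11)), Add(7, -12)), -3) = Mul(Mul(Rational(1, 11), -5), -3) = Mul(Rational(-5, 11), -3) = Rational(15, 11)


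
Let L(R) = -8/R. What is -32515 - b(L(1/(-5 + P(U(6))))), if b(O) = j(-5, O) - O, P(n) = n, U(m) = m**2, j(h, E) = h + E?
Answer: -32510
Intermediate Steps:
j(h, E) = E + h
b(O) = -5 (b(O) = (O - 5) - O = (-5 + O) - O = -5)
-32515 - b(L(1/(-5 + P(U(6))))) = -32515 - 1*(-5) = -32515 + 5 = -32510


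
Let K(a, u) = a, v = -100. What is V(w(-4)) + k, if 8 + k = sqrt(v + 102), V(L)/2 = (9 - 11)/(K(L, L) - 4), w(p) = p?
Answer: -15/2 + sqrt(2) ≈ -6.0858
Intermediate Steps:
V(L) = -4/(-4 + L) (V(L) = 2*((9 - 11)/(L - 4)) = 2*(-2/(-4 + L)) = -4/(-4 + L))
k = -8 + sqrt(2) (k = -8 + sqrt(-100 + 102) = -8 + sqrt(2) ≈ -6.5858)
V(w(-4)) + k = -4/(-4 - 4) + (-8 + sqrt(2)) = -4/(-8) + (-8 + sqrt(2)) = -4*(-1/8) + (-8 + sqrt(2)) = 1/2 + (-8 + sqrt(2)) = -15/2 + sqrt(2)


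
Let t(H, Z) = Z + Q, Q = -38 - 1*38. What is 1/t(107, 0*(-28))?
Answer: -1/76 ≈ -0.013158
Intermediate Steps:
Q = -76 (Q = -38 - 38 = -76)
t(H, Z) = -76 + Z (t(H, Z) = Z - 76 = -76 + Z)
1/t(107, 0*(-28)) = 1/(-76 + 0*(-28)) = 1/(-76 + 0) = 1/(-76) = -1/76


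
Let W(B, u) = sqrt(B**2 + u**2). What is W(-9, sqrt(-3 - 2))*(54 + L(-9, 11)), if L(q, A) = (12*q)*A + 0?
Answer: -2268*sqrt(19) ≈ -9886.0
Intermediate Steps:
L(q, A) = 12*A*q (L(q, A) = 12*A*q + 0 = 12*A*q)
W(-9, sqrt(-3 - 2))*(54 + L(-9, 11)) = sqrt((-9)**2 + (sqrt(-3 - 2))**2)*(54 + 12*11*(-9)) = sqrt(81 + (sqrt(-5))**2)*(54 - 1188) = sqrt(81 + (I*sqrt(5))**2)*(-1134) = sqrt(81 - 5)*(-1134) = sqrt(76)*(-1134) = (2*sqrt(19))*(-1134) = -2268*sqrt(19)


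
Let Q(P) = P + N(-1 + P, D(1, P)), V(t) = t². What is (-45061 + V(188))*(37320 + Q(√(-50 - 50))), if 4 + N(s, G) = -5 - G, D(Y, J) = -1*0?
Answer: -362550987 - 97170*I ≈ -3.6255e+8 - 97170.0*I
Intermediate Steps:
D(Y, J) = 0
N(s, G) = -9 - G (N(s, G) = -4 + (-5 - G) = -9 - G)
Q(P) = -9 + P (Q(P) = P + (-9 - 1*0) = P + (-9 + 0) = P - 9 = -9 + P)
(-45061 + V(188))*(37320 + Q(√(-50 - 50))) = (-45061 + 188²)*(37320 + (-9 + √(-50 - 50))) = (-45061 + 35344)*(37320 + (-9 + √(-100))) = -9717*(37320 + (-9 + 10*I)) = -9717*(37311 + 10*I) = -362550987 - 97170*I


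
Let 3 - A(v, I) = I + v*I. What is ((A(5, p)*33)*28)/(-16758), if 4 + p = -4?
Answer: -374/133 ≈ -2.8120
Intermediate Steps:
p = -8 (p = -4 - 4 = -8)
A(v, I) = 3 - I - I*v (A(v, I) = 3 - (I + v*I) = 3 - (I + I*v) = 3 + (-I - I*v) = 3 - I - I*v)
((A(5, p)*33)*28)/(-16758) = (((3 - 1*(-8) - 1*(-8)*5)*33)*28)/(-16758) = (((3 + 8 + 40)*33)*28)*(-1/16758) = ((51*33)*28)*(-1/16758) = (1683*28)*(-1/16758) = 47124*(-1/16758) = -374/133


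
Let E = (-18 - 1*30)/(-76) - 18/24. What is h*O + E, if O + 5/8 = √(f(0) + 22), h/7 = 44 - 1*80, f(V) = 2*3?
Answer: 11961/76 - 504*√7 ≈ -1176.1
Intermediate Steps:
f(V) = 6
h = -252 (h = 7*(44 - 1*80) = 7*(44 - 80) = 7*(-36) = -252)
O = -5/8 + 2*√7 (O = -5/8 + √(6 + 22) = -5/8 + √28 = -5/8 + 2*√7 ≈ 4.6665)
E = -9/76 (E = (-18 - 30)*(-1/76) - 18*1/24 = -48*(-1/76) - ¾ = 12/19 - ¾ = -9/76 ≈ -0.11842)
h*O + E = -252*(-5/8 + 2*√7) - 9/76 = (315/2 - 504*√7) - 9/76 = 11961/76 - 504*√7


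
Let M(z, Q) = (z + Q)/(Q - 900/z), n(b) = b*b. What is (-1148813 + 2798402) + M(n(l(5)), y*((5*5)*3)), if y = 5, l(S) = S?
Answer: 559211071/339 ≈ 1.6496e+6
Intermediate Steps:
n(b) = b²
M(z, Q) = (Q + z)/(Q - 900/z)
(-1148813 + 2798402) + M(n(l(5)), y*((5*5)*3)) = (-1148813 + 2798402) + 5²*(5*((5*5)*3) + 5²)/(-900 + (5*((5*5)*3))*5²) = 1649589 + 25*(5*(25*3) + 25)/(-900 + (5*(25*3))*25) = 1649589 + 25*(5*75 + 25)/(-900 + (5*75)*25) = 1649589 + 25*(375 + 25)/(-900 + 375*25) = 1649589 + 25*400/(-900 + 9375) = 1649589 + 25*400/8475 = 1649589 + 25*(1/8475)*400 = 1649589 + 400/339 = 559211071/339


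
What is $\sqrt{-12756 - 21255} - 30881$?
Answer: $-30881 + 3 i \sqrt{3779} \approx -30881.0 + 184.42 i$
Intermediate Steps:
$\sqrt{-12756 - 21255} - 30881 = \sqrt{-34011} - 30881 = 3 i \sqrt{3779} - 30881 = -30881 + 3 i \sqrt{3779}$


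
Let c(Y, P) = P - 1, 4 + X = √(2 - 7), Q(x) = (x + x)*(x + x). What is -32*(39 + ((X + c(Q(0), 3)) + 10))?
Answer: -1504 - 32*I*√5 ≈ -1504.0 - 71.554*I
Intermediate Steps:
Q(x) = 4*x² (Q(x) = (2*x)*(2*x) = 4*x²)
X = -4 + I*√5 (X = -4 + √(2 - 7) = -4 + √(-5) = -4 + I*√5 ≈ -4.0 + 2.2361*I)
c(Y, P) = -1 + P
-32*(39 + ((X + c(Q(0), 3)) + 10)) = -32*(39 + (((-4 + I*√5) + (-1 + 3)) + 10)) = -32*(39 + (((-4 + I*√5) + 2) + 10)) = -32*(39 + ((-2 + I*√5) + 10)) = -32*(39 + (8 + I*√5)) = -32*(47 + I*√5) = -1504 - 32*I*√5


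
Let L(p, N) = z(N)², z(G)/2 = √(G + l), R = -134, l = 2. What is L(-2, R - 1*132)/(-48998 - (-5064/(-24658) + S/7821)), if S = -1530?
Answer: 1414234932/65619978197 ≈ 0.021552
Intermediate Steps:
z(G) = 2*√(2 + G) (z(G) = 2*√(G + 2) = 2*√(2 + G))
L(p, N) = 8 + 4*N (L(p, N) = (2*√(2 + N))² = 8 + 4*N)
L(-2, R - 1*132)/(-48998 - (-5064/(-24658) + S/7821)) = (8 + 4*(-134 - 1*132))/(-48998 - (-5064/(-24658) - 1530/7821)) = (8 + 4*(-134 - 132))/(-48998 - (-5064*(-1/24658) - 1530*1/7821)) = (8 + 4*(-266))/(-48998 - (2532/12329 - 170/869)) = (8 - 1064)/(-48998 - 1*104378/10713901) = -1056/(-48998 - 104378/10713901) = -1056/(-524959825576/10713901) = -1056*(-10713901/524959825576) = 1414234932/65619978197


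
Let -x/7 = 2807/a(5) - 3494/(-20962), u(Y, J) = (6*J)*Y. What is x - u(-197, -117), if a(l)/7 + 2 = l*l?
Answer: -33367267956/241063 ≈ -1.3842e+5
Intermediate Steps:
a(l) = -14 + 7*l**2 (a(l) = -14 + 7*(l*l) = -14 + 7*l**2)
u(Y, J) = 6*J*Y
x = -29701434/241063 (x = -7*(2807/(-14 + 7*5**2) - 3494/(-20962)) = -7*(2807/(-14 + 7*25) - 3494*(-1/20962)) = -7*(2807/(-14 + 175) + 1747/10481) = -7*(2807/161 + 1747/10481) = -7*(2807*(1/161) + 1747/10481) = -7*(401/23 + 1747/10481) = -7*4243062/241063 = -29701434/241063 ≈ -123.21)
x - u(-197, -117) = -29701434/241063 - 6*(-117)*(-197) = -29701434/241063 - 1*138294 = -29701434/241063 - 138294 = -33367267956/241063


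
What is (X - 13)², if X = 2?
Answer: 121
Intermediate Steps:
(X - 13)² = (2 - 13)² = (-11)² = 121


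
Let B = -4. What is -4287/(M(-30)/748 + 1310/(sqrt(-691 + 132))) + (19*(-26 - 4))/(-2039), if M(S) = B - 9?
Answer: 594808640705658/1957776249187969 - 3142157678880*I*sqrt(559)/960164908871 ≈ 0.30382 - 77.373*I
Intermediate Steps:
M(S) = -13 (M(S) = -4 - 9 = -13)
-4287/(M(-30)/748 + 1310/(sqrt(-691 + 132))) + (19*(-26 - 4))/(-2039) = -4287/(-13/748 + 1310/(sqrt(-691 + 132))) + (19*(-26 - 4))/(-2039) = -4287/(-13*1/748 + 1310/(sqrt(-559))) + (19*(-30))*(-1/2039) = -4287/(-13/748 + 1310/((I*sqrt(559)))) - 570*(-1/2039) = -4287/(-13/748 + 1310*(-I*sqrt(559)/559)) + 570/2039 = -4287/(-13/748 - 1310*I*sqrt(559)/559) + 570/2039 = 570/2039 - 4287/(-13/748 - 1310*I*sqrt(559)/559)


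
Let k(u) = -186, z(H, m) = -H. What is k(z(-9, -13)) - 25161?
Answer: -25347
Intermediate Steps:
k(z(-9, -13)) - 25161 = -186 - 25161 = -25347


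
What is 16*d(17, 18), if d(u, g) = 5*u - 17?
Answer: 1088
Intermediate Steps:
d(u, g) = -17 + 5*u
16*d(17, 18) = 16*(-17 + 5*17) = 16*(-17 + 85) = 16*68 = 1088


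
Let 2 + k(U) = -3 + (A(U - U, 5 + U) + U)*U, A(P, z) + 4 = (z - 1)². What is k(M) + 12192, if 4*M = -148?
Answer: -26589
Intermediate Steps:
M = -37 (M = (¼)*(-148) = -37)
A(P, z) = -4 + (-1 + z)² (A(P, z) = -4 + (z - 1)² = -4 + (-1 + z)²)
k(U) = -5 + U*(-4 + U + (4 + U)²) (k(U) = -2 + (-3 + ((-4 + (-1 + (5 + U))²) + U)*U) = -2 + (-3 + ((-4 + (4 + U)²) + U)*U) = -2 + (-3 + (-4 + U + (4 + U)²)*U) = -2 + (-3 + U*(-4 + U + (4 + U)²)) = -5 + U*(-4 + U + (4 + U)²))
k(M) + 12192 = (-5 + (-37)² - 37*(-4 + (4 - 37)²)) + 12192 = (-5 + 1369 - 37*(-4 + (-33)²)) + 12192 = (-5 + 1369 - 37*(-4 + 1089)) + 12192 = (-5 + 1369 - 37*1085) + 12192 = (-5 + 1369 - 40145) + 12192 = -38781 + 12192 = -26589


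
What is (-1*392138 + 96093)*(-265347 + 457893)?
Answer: -57002280570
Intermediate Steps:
(-1*392138 + 96093)*(-265347 + 457893) = (-392138 + 96093)*192546 = -296045*192546 = -57002280570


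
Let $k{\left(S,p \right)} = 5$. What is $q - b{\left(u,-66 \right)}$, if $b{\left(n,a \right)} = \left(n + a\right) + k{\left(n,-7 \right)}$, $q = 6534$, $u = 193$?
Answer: $6402$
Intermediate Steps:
$b{\left(n,a \right)} = 5 + a + n$ ($b{\left(n,a \right)} = \left(n + a\right) + 5 = \left(a + n\right) + 5 = 5 + a + n$)
$q - b{\left(u,-66 \right)} = 6534 - \left(5 - 66 + 193\right) = 6534 - 132 = 6402$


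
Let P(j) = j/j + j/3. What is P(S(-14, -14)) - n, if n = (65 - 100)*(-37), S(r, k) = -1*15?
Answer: -1299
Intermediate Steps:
S(r, k) = -15
P(j) = 1 + j/3 (P(j) = 1 + j*(1/3) = 1 + j/3)
n = 1295 (n = -35*(-37) = 1295)
P(S(-14, -14)) - n = (1 + (1/3)*(-15)) - 1*1295 = (1 - 5) - 1295 = -4 - 1295 = -1299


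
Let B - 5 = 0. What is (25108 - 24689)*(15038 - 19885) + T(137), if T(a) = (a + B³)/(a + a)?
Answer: -278232210/137 ≈ -2.0309e+6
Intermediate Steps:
B = 5 (B = 5 + 0 = 5)
T(a) = (125 + a)/(2*a) (T(a) = (a + 5³)/(a + a) = (a + 125)/((2*a)) = (125 + a)*(1/(2*a)) = (125 + a)/(2*a))
(25108 - 24689)*(15038 - 19885) + T(137) = (25108 - 24689)*(15038 - 19885) + (½)*(125 + 137)/137 = 419*(-4847) + (½)*(1/137)*262 = -2030893 + 131/137 = -278232210/137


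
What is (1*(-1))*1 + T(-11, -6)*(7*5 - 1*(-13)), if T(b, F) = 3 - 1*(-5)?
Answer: 383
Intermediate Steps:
T(b, F) = 8 (T(b, F) = 3 + 5 = 8)
(1*(-1))*1 + T(-11, -6)*(7*5 - 1*(-13)) = (1*(-1))*1 + 8*(7*5 - 1*(-13)) = -1*1 + 8*(35 + 13) = -1 + 8*48 = -1 + 384 = 383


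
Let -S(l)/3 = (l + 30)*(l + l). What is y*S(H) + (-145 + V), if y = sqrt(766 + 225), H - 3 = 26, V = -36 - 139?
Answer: -320 - 10266*sqrt(991) ≈ -3.2350e+5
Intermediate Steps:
V = -175
H = 29 (H = 3 + 26 = 29)
S(l) = -6*l*(30 + l) (S(l) = -3*(l + 30)*(l + l) = -3*(30 + l)*2*l = -6*l*(30 + l))
y = sqrt(991) ≈ 31.480
y*S(H) + (-145 + V) = sqrt(991)*(-6*29*(30 + 29)) + (-145 - 175) = sqrt(991)*(-6*29*59) - 320 = sqrt(991)*(-10266) - 320 = -10266*sqrt(991) - 320 = -320 - 10266*sqrt(991)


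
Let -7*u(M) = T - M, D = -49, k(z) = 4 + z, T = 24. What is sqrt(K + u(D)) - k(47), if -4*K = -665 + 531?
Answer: -51 + sqrt(4522)/14 ≈ -46.197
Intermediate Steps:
u(M) = -24/7 + M/7 (u(M) = -(24 - M)/7 = -24/7 + M/7)
K = 67/2 (K = -(-665 + 531)/4 = -1/4*(-134) = 67/2 ≈ 33.500)
sqrt(K + u(D)) - k(47) = sqrt(67/2 + (-24/7 + (1/7)*(-49))) - (4 + 47) = sqrt(67/2 + (-24/7 - 7)) - 1*51 = sqrt(67/2 - 73/7) - 51 = sqrt(323/14) - 51 = sqrt(4522)/14 - 51 = -51 + sqrt(4522)/14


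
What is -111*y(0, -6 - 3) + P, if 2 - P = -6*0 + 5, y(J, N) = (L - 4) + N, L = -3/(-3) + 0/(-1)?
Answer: 1329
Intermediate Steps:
L = 1 (L = -3*(-⅓) + 0*(-1) = 1 + 0 = 1)
y(J, N) = -3 + N (y(J, N) = (1 - 4) + N = -3 + N)
P = -3 (P = 2 - (-6*0 + 5) = 2 - (0 + 5) = 2 - 1*5 = 2 - 5 = -3)
-111*y(0, -6 - 3) + P = -111*(-3 + (-6 - 3)) - 3 = -111*(-3 - 9) - 3 = -111*(-12) - 3 = 1332 - 3 = 1329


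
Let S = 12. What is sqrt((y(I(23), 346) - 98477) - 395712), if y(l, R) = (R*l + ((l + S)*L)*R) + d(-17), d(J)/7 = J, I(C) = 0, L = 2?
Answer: 2*I*sqrt(121501) ≈ 697.14*I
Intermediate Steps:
d(J) = 7*J
y(l, R) = -119 + R*l + R*(24 + 2*l) (y(l, R) = (R*l + ((l + 12)*2)*R) + 7*(-17) = (R*l + ((12 + l)*2)*R) - 119 = (R*l + (24 + 2*l)*R) - 119 = (R*l + R*(24 + 2*l)) - 119 = -119 + R*l + R*(24 + 2*l))
sqrt((y(I(23), 346) - 98477) - 395712) = sqrt(((-119 + 24*346 + 3*346*0) - 98477) - 395712) = sqrt(((-119 + 8304 + 0) - 98477) - 395712) = sqrt((8185 - 98477) - 395712) = sqrt(-90292 - 395712) = sqrt(-486004) = 2*I*sqrt(121501)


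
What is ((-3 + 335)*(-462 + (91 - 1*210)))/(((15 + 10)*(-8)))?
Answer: 48223/50 ≈ 964.46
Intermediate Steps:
((-3 + 335)*(-462 + (91 - 1*210)))/(((15 + 10)*(-8))) = (332*(-462 + (91 - 210)))/((25*(-8))) = (332*(-462 - 119))/(-200) = (332*(-581))*(-1/200) = -192892*(-1/200) = 48223/50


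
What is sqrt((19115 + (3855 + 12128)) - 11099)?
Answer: sqrt(23999) ≈ 154.92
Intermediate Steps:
sqrt((19115 + (3855 + 12128)) - 11099) = sqrt((19115 + 15983) - 11099) = sqrt(35098 - 11099) = sqrt(23999)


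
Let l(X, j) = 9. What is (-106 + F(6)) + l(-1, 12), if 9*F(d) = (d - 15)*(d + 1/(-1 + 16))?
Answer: -1546/15 ≈ -103.07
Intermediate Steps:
F(d) = (-15 + d)*(1/15 + d)/9 (F(d) = ((d - 15)*(d + 1/(-1 + 16)))/9 = ((-15 + d)*(d + 1/15))/9 = ((-15 + d)*(1/15 + d))/9 = (-15 + d)*(1/15 + d)/9)
(-106 + F(6)) + l(-1, 12) = (-106 + (-1/9 - 224/135*6 + (1/9)*6**2)) + 9 = (-106 + (-1/9 - 448/45 + (1/9)*36)) + 9 = (-106 + (-1/9 - 448/45 + 4)) + 9 = (-106 - 91/15) + 9 = -1681/15 + 9 = -1546/15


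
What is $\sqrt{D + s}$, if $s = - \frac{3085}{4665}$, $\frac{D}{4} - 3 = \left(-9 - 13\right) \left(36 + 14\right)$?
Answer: $\frac{i \sqrt{3820281393}}{933} \approx 66.247 i$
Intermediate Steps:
$D = -4388$ ($D = 12 + 4 \left(-9 - 13\right) \left(36 + 14\right) = 12 + 4 \left(\left(-22\right) 50\right) = 12 + 4 \left(-1100\right) = 12 - 4400 = -4388$)
$s = - \frac{617}{933}$ ($s = \left(-3085\right) \frac{1}{4665} = - \frac{617}{933} \approx -0.66131$)
$\sqrt{D + s} = \sqrt{-4388 - \frac{617}{933}} = \sqrt{- \frac{4094621}{933}} = \frac{i \sqrt{3820281393}}{933}$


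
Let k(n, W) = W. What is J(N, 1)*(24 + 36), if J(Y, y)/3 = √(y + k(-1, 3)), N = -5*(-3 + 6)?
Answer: 360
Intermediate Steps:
N = -15 (N = -5*3 = -15)
J(Y, y) = 3*√(3 + y) (J(Y, y) = 3*√(y + 3) = 3*√(3 + y))
J(N, 1)*(24 + 36) = (3*√(3 + 1))*(24 + 36) = (3*√4)*60 = (3*2)*60 = 6*60 = 360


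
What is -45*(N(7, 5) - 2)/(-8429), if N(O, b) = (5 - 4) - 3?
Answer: -180/8429 ≈ -0.021355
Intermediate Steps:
N(O, b) = -2 (N(O, b) = 1 - 3 = -2)
-45*(N(7, 5) - 2)/(-8429) = -45*(-2 - 2)/(-8429) = -45*(-4)*(-1/8429) = 180*(-1/8429) = -180/8429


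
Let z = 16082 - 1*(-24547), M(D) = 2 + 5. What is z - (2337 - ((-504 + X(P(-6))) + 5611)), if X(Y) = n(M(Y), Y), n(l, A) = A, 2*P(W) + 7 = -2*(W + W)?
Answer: 86815/2 ≈ 43408.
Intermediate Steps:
M(D) = 7
P(W) = -7/2 - 2*W (P(W) = -7/2 + (-2*(W + W))/2 = -7/2 + (-4*W)/2 = -7/2 - 2*W)
X(Y) = Y
z = 40629 (z = 16082 + 24547 = 40629)
z - (2337 - ((-504 + X(P(-6))) + 5611)) = 40629 - (2337 - ((-504 + (-7/2 - 2*(-6))) + 5611)) = 40629 - (2337 - ((-504 + (-7/2 + 12)) + 5611)) = 40629 - (2337 - ((-504 + 17/2) + 5611)) = 40629 - (2337 - (-991/2 + 5611)) = 40629 - (2337 - 1*10231/2) = 40629 - (2337 - 10231/2) = 40629 - 1*(-5557/2) = 40629 + 5557/2 = 86815/2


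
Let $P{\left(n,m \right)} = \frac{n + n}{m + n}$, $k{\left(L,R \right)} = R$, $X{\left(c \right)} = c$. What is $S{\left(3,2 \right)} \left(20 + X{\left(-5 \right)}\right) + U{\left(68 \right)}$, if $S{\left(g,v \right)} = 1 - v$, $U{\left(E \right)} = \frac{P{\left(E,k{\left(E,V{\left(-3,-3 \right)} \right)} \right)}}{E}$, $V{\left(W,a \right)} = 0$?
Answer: $- \frac{509}{34} \approx -14.971$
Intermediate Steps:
$P{\left(n,m \right)} = \frac{2 n}{m + n}$
$U{\left(E \right)} = \frac{2}{E}$ ($U{\left(E \right)} = \frac{2 E \frac{1}{0 + E}}{E} = \frac{2 E \frac{1}{E}}{E} = \frac{2}{E}$)
$S{\left(3,2 \right)} \left(20 + X{\left(-5 \right)}\right) + U{\left(68 \right)} = \left(1 - 2\right) \left(20 - 5\right) + \frac{2}{68} = \left(1 - 2\right) 15 + 2 \cdot \frac{1}{68} = \left(-1\right) 15 + \frac{1}{34} = -15 + \frac{1}{34} = - \frac{509}{34}$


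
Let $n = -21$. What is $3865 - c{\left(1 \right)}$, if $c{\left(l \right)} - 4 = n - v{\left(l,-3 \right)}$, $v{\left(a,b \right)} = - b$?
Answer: $3885$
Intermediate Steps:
$c{\left(l \right)} = -20$ ($c{\left(l \right)} = 4 - \left(21 - -3\right) = 4 - 24 = -20$)
$3865 - c{\left(1 \right)} = 3865 - -20 = 3865 + 20 = 3885$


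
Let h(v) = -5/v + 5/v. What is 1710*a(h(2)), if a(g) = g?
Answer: 0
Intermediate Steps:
h(v) = 0
1710*a(h(2)) = 1710*0 = 0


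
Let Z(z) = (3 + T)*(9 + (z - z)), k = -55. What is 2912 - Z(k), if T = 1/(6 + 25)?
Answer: 89426/31 ≈ 2884.7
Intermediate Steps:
T = 1/31 ≈ 0.032258
Z(z) = 846/31 (Z(z) = (3 + 1/31)*(9 + (z - z)) = 94*(9 + 0)/31 = (94/31)*9 = 846/31)
2912 - Z(k) = 2912 - 1*846/31 = 2912 - 846/31 = 89426/31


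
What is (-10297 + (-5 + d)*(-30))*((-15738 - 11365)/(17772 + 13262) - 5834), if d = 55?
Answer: 2136194377823/31034 ≈ 6.8834e+7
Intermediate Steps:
(-10297 + (-5 + d)*(-30))*((-15738 - 11365)/(17772 + 13262) - 5834) = (-10297 + (-5 + 55)*(-30))*((-15738 - 11365)/(17772 + 13262) - 5834) = (-10297 + 50*(-30))*(-27103/31034 - 5834) = (-10297 - 1500)*(-27103*1/31034 - 5834) = -11797*(-27103/31034 - 5834) = -11797*(-181079459/31034) = 2136194377823/31034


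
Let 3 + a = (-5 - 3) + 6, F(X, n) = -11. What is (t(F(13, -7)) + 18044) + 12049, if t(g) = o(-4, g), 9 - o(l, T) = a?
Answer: 30107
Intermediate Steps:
a = -5 (a = -3 + ((-5 - 3) + 6) = -3 + (-8 + 6) = -3 - 2 = -5)
o(l, T) = 14 (o(l, T) = 9 - 1*(-5) = 9 + 5 = 14)
t(g) = 14
(t(F(13, -7)) + 18044) + 12049 = (14 + 18044) + 12049 = 18058 + 12049 = 30107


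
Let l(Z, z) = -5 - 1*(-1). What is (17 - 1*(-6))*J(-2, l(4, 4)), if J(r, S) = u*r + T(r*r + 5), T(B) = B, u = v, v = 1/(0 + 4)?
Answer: 391/2 ≈ 195.50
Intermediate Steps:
v = ¼ (v = 1/4 = ¼ ≈ 0.25000)
l(Z, z) = -4 (l(Z, z) = -5 + 1 = -4)
u = ¼ ≈ 0.25000
J(r, S) = 5 + r² + r/4 (J(r, S) = r/4 + (r*r + 5) = r/4 + (r² + 5) = r/4 + (5 + r²) = 5 + r² + r/4)
(17 - 1*(-6))*J(-2, l(4, 4)) = (17 - 1*(-6))*(5 + (-2)² + (¼)*(-2)) = (17 + 6)*(5 + 4 - ½) = 23*(17/2) = 391/2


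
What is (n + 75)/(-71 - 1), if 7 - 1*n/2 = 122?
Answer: 155/72 ≈ 2.1528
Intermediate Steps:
n = -230 (n = 14 - 2*122 = 14 - 244 = -230)
(n + 75)/(-71 - 1) = (-230 + 75)/(-71 - 1) = -155/(-72) = -155*(-1/72) = 155/72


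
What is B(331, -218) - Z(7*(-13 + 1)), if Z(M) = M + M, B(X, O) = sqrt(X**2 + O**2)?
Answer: 168 + sqrt(157085) ≈ 564.34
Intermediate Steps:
B(X, O) = sqrt(O**2 + X**2)
Z(M) = 2*M
B(331, -218) - Z(7*(-13 + 1)) = sqrt((-218)**2 + 331**2) - 2*7*(-13 + 1) = sqrt(47524 + 109561) - 2*7*(-12) = sqrt(157085) - 2*(-84) = sqrt(157085) - 1*(-168) = sqrt(157085) + 168 = 168 + sqrt(157085)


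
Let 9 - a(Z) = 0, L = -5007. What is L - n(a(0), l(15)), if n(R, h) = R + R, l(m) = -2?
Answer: -5025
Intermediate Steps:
a(Z) = 9 (a(Z) = 9 - 1*0 = 9 + 0 = 9)
n(R, h) = 2*R
L - n(a(0), l(15)) = -5007 - 2*9 = -5007 - 1*18 = -5007 - 18 = -5025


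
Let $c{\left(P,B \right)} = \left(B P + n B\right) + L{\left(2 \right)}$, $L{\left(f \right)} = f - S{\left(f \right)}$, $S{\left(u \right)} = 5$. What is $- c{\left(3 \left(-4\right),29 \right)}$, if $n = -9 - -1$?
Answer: $583$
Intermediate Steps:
$L{\left(f \right)} = -5 + f$ ($L{\left(f \right)} = f - 5 = -5 + f$)
$n = -8$ ($n = -9 + 1 = -8$)
$c{\left(P,B \right)} = -3 - 8 B + B P$ ($c{\left(P,B \right)} = \left(B P - 8 B\right) + \left(-5 + 2\right) = \left(- 8 B + B P\right) - 3 = -3 - 8 B + B P$)
$- c{\left(3 \left(-4\right),29 \right)} = - (-3 - 232 + 29 \cdot 3 \left(-4\right)) = - (-3 - 232 + 29 \left(-12\right)) = - (-3 - 232 - 348) = \left(-1\right) \left(-583\right) = 583$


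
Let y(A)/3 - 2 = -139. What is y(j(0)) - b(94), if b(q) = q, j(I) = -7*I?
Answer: -505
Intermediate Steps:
y(A) = -411 (y(A) = 6 + 3*(-139) = 6 - 417 = -411)
y(j(0)) - b(94) = -411 - 1*94 = -411 - 94 = -505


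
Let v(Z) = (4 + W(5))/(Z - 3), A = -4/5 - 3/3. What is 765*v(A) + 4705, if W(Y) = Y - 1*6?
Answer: 33815/8 ≈ 4226.9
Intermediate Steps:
W(Y) = -6 + Y (W(Y) = Y - 6 = -6 + Y)
A = -9/5 (A = -4*⅕ - 3*⅓ = -⅘ - 1 = -9/5 ≈ -1.8000)
v(Z) = 3/(-3 + Z) (v(Z) = (4 + (-6 + 5))/(Z - 3) = (4 - 1)/(-3 + Z) = 3/(-3 + Z))
765*v(A) + 4705 = 765*(3/(-3 - 9/5)) + 4705 = 765*(3/(-24/5)) + 4705 = 765*(3*(-5/24)) + 4705 = 765*(-5/8) + 4705 = -3825/8 + 4705 = 33815/8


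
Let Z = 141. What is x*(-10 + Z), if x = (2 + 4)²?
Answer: 4716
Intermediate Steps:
x = 36 (x = 6² = 36)
x*(-10 + Z) = 36*(-10 + 141) = 36*131 = 4716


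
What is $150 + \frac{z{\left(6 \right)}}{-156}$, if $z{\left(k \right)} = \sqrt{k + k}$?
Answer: $150 - \frac{\sqrt{3}}{78} \approx 149.98$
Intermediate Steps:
$z{\left(k \right)} = \sqrt{2} \sqrt{k}$ ($z{\left(k \right)} = \sqrt{2 k} = \sqrt{2} \sqrt{k}$)
$150 + \frac{z{\left(6 \right)}}{-156} = 150 + \frac{\sqrt{2} \sqrt{6}}{-156} = 150 + 2 \sqrt{3} \left(- \frac{1}{156}\right) = 150 - \frac{\sqrt{3}}{78}$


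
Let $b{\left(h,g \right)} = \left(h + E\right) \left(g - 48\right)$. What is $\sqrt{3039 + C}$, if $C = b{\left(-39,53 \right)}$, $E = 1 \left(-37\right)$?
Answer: $\sqrt{2659} \approx 51.565$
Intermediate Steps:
$E = -37$
$b{\left(h,g \right)} = \left(-48 + g\right) \left(-37 + h\right)$ ($b{\left(h,g \right)} = \left(h - 37\right) \left(g - 48\right) = \left(-37 + h\right) \left(-48 + g\right) = \left(-48 + g\right) \left(-37 + h\right)$)
$C = -380$ ($C = 1776 - -1872 - 1961 + 53 \left(-39\right) = 1776 + 1872 - 1961 - 2067 = -380$)
$\sqrt{3039 + C} = \sqrt{3039 - 380} = \sqrt{2659}$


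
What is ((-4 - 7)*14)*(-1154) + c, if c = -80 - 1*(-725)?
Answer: 178361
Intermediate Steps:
c = 645 (c = -80 + 725 = 645)
((-4 - 7)*14)*(-1154) + c = ((-4 - 7)*14)*(-1154) + 645 = -11*14*(-1154) + 645 = -154*(-1154) + 645 = 177716 + 645 = 178361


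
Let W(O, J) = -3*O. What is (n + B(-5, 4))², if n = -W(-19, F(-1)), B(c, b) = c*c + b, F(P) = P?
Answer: 784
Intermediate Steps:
B(c, b) = b + c² (B(c, b) = c² + b = b + c²)
n = -57 (n = -(-3)*(-19) = -1*57 = -57)
(n + B(-5, 4))² = (-57 + (4 + (-5)²))² = (-57 + (4 + 25))² = (-57 + 29)² = (-28)² = 784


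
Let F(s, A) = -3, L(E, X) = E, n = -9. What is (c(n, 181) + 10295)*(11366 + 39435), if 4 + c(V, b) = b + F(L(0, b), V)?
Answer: 531835669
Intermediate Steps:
c(V, b) = -7 + b (c(V, b) = -4 + (b - 3) = -4 + (-3 + b) = -7 + b)
(c(n, 181) + 10295)*(11366 + 39435) = ((-7 + 181) + 10295)*(11366 + 39435) = (174 + 10295)*50801 = 10469*50801 = 531835669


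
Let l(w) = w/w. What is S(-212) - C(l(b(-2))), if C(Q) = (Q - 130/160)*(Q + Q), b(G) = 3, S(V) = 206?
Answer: 1645/8 ≈ 205.63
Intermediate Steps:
l(w) = 1
C(Q) = 2*Q*(-13/16 + Q) (C(Q) = (Q - 130*1/160)*(2*Q) = (Q - 13/16)*(2*Q) = (-13/16 + Q)*(2*Q) = 2*Q*(-13/16 + Q))
S(-212) - C(l(b(-2))) = 206 - (-13 + 16*1)/8 = 206 - (-13 + 16)/8 = 206 - 3/8 = 1645/8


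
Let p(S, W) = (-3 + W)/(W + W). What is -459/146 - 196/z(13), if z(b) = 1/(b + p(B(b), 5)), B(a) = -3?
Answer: -1890951/730 ≈ -2590.3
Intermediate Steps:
p(S, W) = (-3 + W)/(2*W) (p(S, W) = (-3 + W)/((2*W)) = (-3 + W)*(1/(2*W)) = (-3 + W)/(2*W))
z(b) = 1/(⅕ + b) (z(b) = 1/(b + (½)*(-3 + 5)/5) = 1/(b + (½)*(⅕)*2) = 1/(b + ⅕) = 1/(⅕ + b))
-459/146 - 196/z(13) = -459/146 - 196/(5/(1 + 5*13)) = -459*1/146 - 196/(5/(1 + 65)) = -459/146 - 196/(5/66) = -459/146 - 196/(5*(1/66)) = -459/146 - 196/5/66 = -459/146 - 196*66/5 = -459/146 - 12936/5 = -1890951/730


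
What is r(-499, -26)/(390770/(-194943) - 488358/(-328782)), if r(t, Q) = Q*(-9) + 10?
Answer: -2606479143324/5546028091 ≈ -469.97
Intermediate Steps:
r(t, Q) = 10 - 9*Q (r(t, Q) = -9*Q + 10 = 10 - 9*Q)
r(-499, -26)/(390770/(-194943) - 488358/(-328782)) = (10 - 9*(-26))/(390770/(-194943) - 488358/(-328782)) = (10 + 234)/(390770*(-1/194943) - 488358*(-1/328782)) = 244/(-390770/194943 + 81393/54797) = 244/(-5546028091/10682291571) = 244*(-10682291571/5546028091) = -2606479143324/5546028091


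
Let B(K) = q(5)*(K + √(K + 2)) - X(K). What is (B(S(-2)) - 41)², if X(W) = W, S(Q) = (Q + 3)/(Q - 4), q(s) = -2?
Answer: 19771/12 + 27*√66 ≈ 1866.9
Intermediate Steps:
S(Q) = (3 + Q)/(-4 + Q)
B(K) = -3*K - 2*√(2 + K) (B(K) = -2*(K + √(K + 2)) - K = -2*(K + √(2 + K)) - K = (-2*K - 2*√(2 + K)) - K = -3*K - 2*√(2 + K))
(B(S(-2)) - 41)² = ((-3*(3 - 2)/(-4 - 2) - 2*√(2 + (3 - 2)/(-4 - 2))) - 41)² = ((-3/(-6) - 2*√(2 + 1/(-6))) - 41)² = ((-(-1)/2 - 2*√(2 - ⅙*1)) - 41)² = ((-3*(-⅙) - 2*√(2 - ⅙)) - 41)² = ((½ - √66/3) - 41)² = (-81/2 - √66/3)²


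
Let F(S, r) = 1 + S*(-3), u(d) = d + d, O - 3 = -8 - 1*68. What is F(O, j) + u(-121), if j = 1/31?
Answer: -22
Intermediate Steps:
O = -73 (O = 3 + (-8 - 1*68) = 3 + (-8 - 68) = 3 - 76 = -73)
u(d) = 2*d
j = 1/31 ≈ 0.032258
F(S, r) = 1 - 3*S
F(O, j) + u(-121) = (1 - 3*(-73)) + 2*(-121) = (1 + 219) - 242 = 220 - 242 = -22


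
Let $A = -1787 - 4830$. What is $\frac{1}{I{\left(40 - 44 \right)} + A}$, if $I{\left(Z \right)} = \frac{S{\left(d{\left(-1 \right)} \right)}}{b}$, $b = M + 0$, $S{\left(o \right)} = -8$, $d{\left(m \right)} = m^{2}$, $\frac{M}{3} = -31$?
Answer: $- \frac{93}{615373} \approx -0.00015113$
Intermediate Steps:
$M = -93$ ($M = 3 \left(-31\right) = -93$)
$b = -93$ ($b = -93 + 0 = -93$)
$I{\left(Z \right)} = \frac{8}{93}$ ($I{\left(Z \right)} = - \frac{8}{-93} = \left(-8\right) \left(- \frac{1}{93}\right) = \frac{8}{93}$)
$A = -6617$
$\frac{1}{I{\left(40 - 44 \right)} + A} = \frac{1}{\frac{8}{93} - 6617} = \frac{1}{- \frac{615373}{93}} = - \frac{93}{615373}$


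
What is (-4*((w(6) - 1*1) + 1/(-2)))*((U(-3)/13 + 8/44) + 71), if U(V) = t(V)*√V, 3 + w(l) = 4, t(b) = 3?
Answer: 1566/11 + 6*I*√3/13 ≈ 142.36 + 0.79941*I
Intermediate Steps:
w(l) = 1 (w(l) = -3 + 4 = 1)
U(V) = 3*√V
(-4*((w(6) - 1*1) + 1/(-2)))*((U(-3)/13 + 8/44) + 71) = (-4*((1 - 1*1) + 1/(-2)))*(((3*√(-3))/13 + 8/44) + 71) = (-4*((1 - 1) + 1*(-½)))*(((3*(I*√3))*(1/13) + 8*(1/44)) + 71) = (-4*(0 - ½))*(((3*I*√3)*(1/13) + 2/11) + 71) = (-4*(-½))*((3*I*√3/13 + 2/11) + 71) = 2*((2/11 + 3*I*√3/13) + 71) = 2*(783/11 + 3*I*√3/13) = 1566/11 + 6*I*√3/13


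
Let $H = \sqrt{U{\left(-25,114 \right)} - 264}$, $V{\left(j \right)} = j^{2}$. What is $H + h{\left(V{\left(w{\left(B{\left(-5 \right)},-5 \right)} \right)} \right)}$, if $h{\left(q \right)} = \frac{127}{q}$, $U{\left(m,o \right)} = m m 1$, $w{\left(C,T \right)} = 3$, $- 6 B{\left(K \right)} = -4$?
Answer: $\frac{298}{9} \approx 33.111$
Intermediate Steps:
$B{\left(K \right)} = \frac{2}{3}$ ($B{\left(K \right)} = \left(- \frac{1}{6}\right) \left(-4\right) = \frac{2}{3}$)
$U{\left(m,o \right)} = m^{2}$ ($U{\left(m,o \right)} = m^{2} \cdot 1 = m^{2}$)
$H = 19$ ($H = \sqrt{\left(-25\right)^{2} - 264} = \sqrt{625 - 264} = \sqrt{361} = 19$)
$H + h{\left(V{\left(w{\left(B{\left(-5 \right)},-5 \right)} \right)} \right)} = 19 + \frac{127}{3^{2}} = 19 + \frac{127}{9} = \frac{298}{9}$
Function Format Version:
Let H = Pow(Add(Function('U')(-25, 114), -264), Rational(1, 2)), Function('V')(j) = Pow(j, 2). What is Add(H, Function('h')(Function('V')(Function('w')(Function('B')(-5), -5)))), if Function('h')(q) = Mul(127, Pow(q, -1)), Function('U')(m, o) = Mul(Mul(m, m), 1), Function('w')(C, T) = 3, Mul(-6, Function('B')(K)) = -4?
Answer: Rational(298, 9) ≈ 33.111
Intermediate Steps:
Function('B')(K) = Rational(2, 3) (Function('B')(K) = Mul(Rational(-1, 6), -4) = Rational(2, 3))
Function('U')(m, o) = Pow(m, 2) (Function('U')(m, o) = Mul(Pow(m, 2), 1) = Pow(m, 2))
H = 19 (H = Pow(Add(Pow(-25, 2), -264), Rational(1, 2)) = Pow(Add(625, -264), Rational(1, 2)) = Pow(361, Rational(1, 2)) = 19)
Add(H, Function('h')(Function('V')(Function('w')(Function('B')(-5), -5)))) = Add(19, Mul(127, Pow(Pow(3, 2), -1))) = Add(19, Mul(127, Pow(9, -1))) = Add(19, Mul(127, Rational(1, 9))) = Add(19, Rational(127, 9)) = Rational(298, 9)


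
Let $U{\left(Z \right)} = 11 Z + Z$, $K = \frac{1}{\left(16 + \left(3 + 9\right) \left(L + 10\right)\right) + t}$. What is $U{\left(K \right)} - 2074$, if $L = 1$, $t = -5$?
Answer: $- \frac{296570}{143} \approx -2073.9$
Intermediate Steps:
$K = \frac{1}{143}$ ($K = \frac{1}{\left(16 + \left(3 + 9\right) \left(1 + 10\right)\right) - 5} = \frac{1}{\left(16 + 12 \cdot 11\right) - 5} = \frac{1}{\left(16 + 132\right) - 5} = \frac{1}{148 - 5} = \frac{1}{143} \approx 0.006993$)
$U{\left(Z \right)} = 12 Z$
$U{\left(K \right)} - 2074 = 12 \cdot \frac{1}{143} - 2074 = \frac{12}{143} - 2074 = - \frac{296570}{143}$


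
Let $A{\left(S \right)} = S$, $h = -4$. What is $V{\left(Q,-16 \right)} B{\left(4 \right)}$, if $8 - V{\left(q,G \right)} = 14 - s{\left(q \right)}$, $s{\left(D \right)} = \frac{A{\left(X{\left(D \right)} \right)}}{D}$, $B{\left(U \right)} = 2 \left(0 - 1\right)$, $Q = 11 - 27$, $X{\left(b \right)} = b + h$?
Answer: $\frac{19}{2} \approx 9.5$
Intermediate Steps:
$X{\left(b \right)} = -4 + b$ ($X{\left(b \right)} = b - 4 = -4 + b$)
$Q = -16$ ($Q = 11 - 27 = -16$)
$B{\left(U \right)} = -2$ ($B{\left(U \right)} = 2 \left(-1\right) = -2$)
$s{\left(D \right)} = \frac{-4 + D}{D}$
$V{\left(q,G \right)} = -6 + \frac{-4 + q}{q}$ ($V{\left(q,G \right)} = 8 - \left(14 - \frac{-4 + q}{q}\right) = -6 + \frac{-4 + q}{q}$)
$V{\left(Q,-16 \right)} B{\left(4 \right)} = \left(-5 - \frac{4}{-16}\right) \left(-2\right) = \left(-5 - - \frac{1}{4}\right) \left(-2\right) = \left(-5 + \frac{1}{4}\right) \left(-2\right) = \left(- \frac{19}{4}\right) \left(-2\right) = \frac{19}{2}$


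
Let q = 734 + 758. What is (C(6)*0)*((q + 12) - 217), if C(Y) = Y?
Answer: 0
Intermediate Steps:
q = 1492
(C(6)*0)*((q + 12) - 217) = (6*0)*((1492 + 12) - 217) = 0*(1504 - 217) = 0*1287 = 0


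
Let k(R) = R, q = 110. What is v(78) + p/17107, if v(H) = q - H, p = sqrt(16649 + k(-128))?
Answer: 32 + sqrt(16521)/17107 ≈ 32.008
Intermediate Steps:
p = sqrt(16521) (p = sqrt(16649 - 128) = sqrt(16521) ≈ 128.53)
v(H) = 110 - H
v(78) + p/17107 = (110 - 1*78) + sqrt(16521)/17107 = (110 - 78) + sqrt(16521)*(1/17107) = 32 + sqrt(16521)/17107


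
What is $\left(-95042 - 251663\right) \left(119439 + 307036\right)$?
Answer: $-147861014875$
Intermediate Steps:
$\left(-95042 - 251663\right) \left(119439 + 307036\right) = \left(-346705\right) 426475 = -147861014875$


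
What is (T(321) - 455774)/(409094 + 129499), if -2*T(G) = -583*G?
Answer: -65855/97926 ≈ -0.67250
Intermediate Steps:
T(G) = 583*G/2 (T(G) = -(-583)*G/2 = 583*G/2)
(T(321) - 455774)/(409094 + 129499) = ((583/2)*321 - 455774)/(409094 + 129499) = (187143/2 - 455774)/538593 = -724405/2*1/538593 = -65855/97926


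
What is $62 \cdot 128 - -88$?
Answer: $8024$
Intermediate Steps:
$62 \cdot 128 - -88 = 7936 + 88 = 8024$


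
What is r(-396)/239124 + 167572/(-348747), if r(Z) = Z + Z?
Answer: -3362224546/6949481469 ≈ -0.48381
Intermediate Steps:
r(Z) = 2*Z
r(-396)/239124 + 167572/(-348747) = (2*(-396))/239124 + 167572/(-348747) = -792*1/239124 + 167572*(-1/348747) = -66/19927 - 167572/348747 = -3362224546/6949481469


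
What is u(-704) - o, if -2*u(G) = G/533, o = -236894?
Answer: 126264854/533 ≈ 2.3689e+5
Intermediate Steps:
u(G) = -G/1066 (u(G) = -G/(2*533) = -G/1066)
u(-704) - o = -1/1066*(-704) - 1*(-236894) = 352/533 + 236894 = 126264854/533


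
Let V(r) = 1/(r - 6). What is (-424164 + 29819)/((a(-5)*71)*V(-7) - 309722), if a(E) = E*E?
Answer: 5126485/4028161 ≈ 1.2727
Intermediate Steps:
V(r) = 1/(-6 + r)
a(E) = E²
(-424164 + 29819)/((a(-5)*71)*V(-7) - 309722) = (-424164 + 29819)/(((-5)²*71)/(-6 - 7) - 309722) = -394345/((25*71)/(-13) - 309722) = -394345/(1775*(-1/13) - 309722) = -394345/(-1775/13 - 309722) = -394345/(-4028161/13) = -394345*(-13/4028161) = 5126485/4028161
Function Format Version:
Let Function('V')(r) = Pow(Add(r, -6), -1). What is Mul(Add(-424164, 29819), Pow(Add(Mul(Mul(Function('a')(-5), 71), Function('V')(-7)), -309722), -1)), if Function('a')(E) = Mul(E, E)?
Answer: Rational(5126485, 4028161) ≈ 1.2727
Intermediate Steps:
Function('V')(r) = Pow(Add(-6, r), -1)
Function('a')(E) = Pow(E, 2)
Mul(Add(-424164, 29819), Pow(Add(Mul(Mul(Function('a')(-5), 71), Function('V')(-7)), -309722), -1)) = Mul(Add(-424164, 29819), Pow(Add(Mul(Mul(Pow(-5, 2), 71), Pow(Add(-6, -7), -1)), -309722), -1)) = Mul(-394345, Pow(Add(Mul(Mul(25, 71), Pow(-13, -1)), -309722), -1)) = Mul(-394345, Pow(Add(Mul(1775, Rational(-1, 13)), -309722), -1)) = Mul(-394345, Pow(Add(Rational(-1775, 13), -309722), -1)) = Mul(-394345, Pow(Rational(-4028161, 13), -1)) = Mul(-394345, Rational(-13, 4028161)) = Rational(5126485, 4028161)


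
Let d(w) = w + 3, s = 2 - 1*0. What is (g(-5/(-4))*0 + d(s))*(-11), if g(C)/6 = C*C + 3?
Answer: -55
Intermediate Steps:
s = 2 (s = 2 + 0 = 2)
g(C) = 18 + 6*C**2 (g(C) = 6*(C*C + 3) = 6*(C**2 + 3) = 6*(3 + C**2) = 18 + 6*C**2)
d(w) = 3 + w
(g(-5/(-4))*0 + d(s))*(-11) = ((18 + 6*(-5/(-4))**2)*0 + (3 + 2))*(-11) = ((18 + 6*(-5*(-1/4))**2)*0 + 5)*(-11) = ((18 + 6*(5/4)**2)*0 + 5)*(-11) = ((18 + 6*(25/16))*0 + 5)*(-11) = ((18 + 75/8)*0 + 5)*(-11) = ((219/8)*0 + 5)*(-11) = (0 + 5)*(-11) = 5*(-11) = -55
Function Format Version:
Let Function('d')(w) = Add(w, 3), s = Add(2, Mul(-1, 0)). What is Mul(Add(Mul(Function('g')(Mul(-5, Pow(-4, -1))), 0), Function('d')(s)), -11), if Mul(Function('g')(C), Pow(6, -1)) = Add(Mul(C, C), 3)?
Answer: -55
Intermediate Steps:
s = 2 (s = Add(2, 0) = 2)
Function('g')(C) = Add(18, Mul(6, Pow(C, 2))) (Function('g')(C) = Mul(6, Add(Mul(C, C), 3)) = Mul(6, Add(Pow(C, 2), 3)) = Mul(6, Add(3, Pow(C, 2))) = Add(18, Mul(6, Pow(C, 2))))
Function('d')(w) = Add(3, w)
Mul(Add(Mul(Function('g')(Mul(-5, Pow(-4, -1))), 0), Function('d')(s)), -11) = Mul(Add(Mul(Add(18, Mul(6, Pow(Mul(-5, Pow(-4, -1)), 2))), 0), Add(3, 2)), -11) = Mul(Add(Mul(Add(18, Mul(6, Pow(Mul(-5, Rational(-1, 4)), 2))), 0), 5), -11) = Mul(Add(Mul(Add(18, Mul(6, Pow(Rational(5, 4), 2))), 0), 5), -11) = Mul(Add(Mul(Add(18, Mul(6, Rational(25, 16))), 0), 5), -11) = Mul(Add(Mul(Add(18, Rational(75, 8)), 0), 5), -11) = Mul(Add(Mul(Rational(219, 8), 0), 5), -11) = Mul(Add(0, 5), -11) = Mul(5, -11) = -55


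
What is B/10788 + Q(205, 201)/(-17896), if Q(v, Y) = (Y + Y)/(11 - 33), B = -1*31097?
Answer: -1529865661/530920632 ≈ -2.8815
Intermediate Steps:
B = -31097
Q(v, Y) = -Y/11 (Q(v, Y) = (2*Y)/(-22) = (2*Y)*(-1/22) = -Y/11)
B/10788 + Q(205, 201)/(-17896) = -31097/10788 - 1/11*201/(-17896) = -31097*1/10788 - 201/11*(-1/17896) = -31097/10788 + 201/196856 = -1529865661/530920632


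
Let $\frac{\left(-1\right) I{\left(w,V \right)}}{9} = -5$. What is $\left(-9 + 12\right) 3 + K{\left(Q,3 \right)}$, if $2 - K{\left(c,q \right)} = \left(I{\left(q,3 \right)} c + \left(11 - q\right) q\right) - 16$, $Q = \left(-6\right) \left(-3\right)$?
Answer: $-807$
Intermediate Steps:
$I{\left(w,V \right)} = 45$ ($I{\left(w,V \right)} = \left(-9\right) \left(-5\right) = 45$)
$Q = 18$
$K{\left(c,q \right)} = 18 - 45 c - q \left(11 - q\right)$ ($K{\left(c,q \right)} = 2 - \left(\left(45 c + \left(11 - q\right) q\right) - 16\right) = 2 - \left(\left(45 c + q \left(11 - q\right)\right) - 16\right) = 2 - \left(-16 + 45 c + q \left(11 - q\right)\right) = 18 - 45 c - q \left(11 - q\right)$)
$\left(-9 + 12\right) 3 + K{\left(Q,3 \right)} = \left(-9 + 12\right) 3 + \left(18 + 3^{2} - 810 - 33\right) = 3 \cdot 3 + \left(18 + 9 - 810 - 33\right) = 9 - 816 = -807$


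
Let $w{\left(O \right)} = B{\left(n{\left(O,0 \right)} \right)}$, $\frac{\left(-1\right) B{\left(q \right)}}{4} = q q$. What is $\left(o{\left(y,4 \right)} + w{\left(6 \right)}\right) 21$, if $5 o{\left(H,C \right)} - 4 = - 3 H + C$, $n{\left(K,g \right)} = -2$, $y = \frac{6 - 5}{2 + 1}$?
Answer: $- \frac{1533}{5} \approx -306.6$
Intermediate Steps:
$y = \frac{1}{3}$ ($y = 1 \cdot \frac{1}{3} = \frac{1}{3} \approx 0.33333$)
$B{\left(q \right)} = - 4 q^{2}$ ($B{\left(q \right)} = - 4 q q = - 4 q^{2}$)
$w{\left(O \right)} = -16$ ($w{\left(O \right)} = - 4 \left(-2\right)^{2} = \left(-4\right) 4 = -16$)
$o{\left(H,C \right)} = \frac{4}{5} - \frac{3 H}{5} + \frac{C}{5}$ ($o{\left(H,C \right)} = \frac{4}{5} + \frac{- 3 H + C}{5} = \frac{4}{5} + \frac{C - 3 H}{5} = \frac{4}{5} + \left(- \frac{3 H}{5} + \frac{C}{5}\right) = \frac{4}{5} - \frac{3 H}{5} + \frac{C}{5}$)
$\left(o{\left(y,4 \right)} + w{\left(6 \right)}\right) 21 = \left(\left(\frac{4}{5} - \frac{1}{5} + \frac{1}{5} \cdot 4\right) - 16\right) 21 = \left(\left(\frac{4}{5} - \frac{1}{5} + \frac{4}{5}\right) - 16\right) 21 = \left(\frac{7}{5} - 16\right) 21 = \left(- \frac{73}{5}\right) 21 = - \frac{1533}{5}$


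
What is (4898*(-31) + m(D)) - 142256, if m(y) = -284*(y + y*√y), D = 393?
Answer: -405706 - 111612*√393 ≈ -2.6183e+6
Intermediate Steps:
m(y) = -284*y - 284*y^(3/2) (m(y) = -284*(y + y^(3/2)) = -284*y - 284*y^(3/2))
(4898*(-31) + m(D)) - 142256 = (4898*(-31) + (-284*393 - 111612*√393)) - 142256 = (-151838 + (-111612 - 111612*√393)) - 142256 = (-263450 - 111612*√393) - 142256 = -405706 - 111612*√393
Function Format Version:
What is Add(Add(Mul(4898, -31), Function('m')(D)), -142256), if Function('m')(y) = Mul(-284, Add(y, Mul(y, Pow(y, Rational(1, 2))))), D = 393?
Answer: Add(-405706, Mul(-111612, Pow(393, Rational(1, 2)))) ≈ -2.6183e+6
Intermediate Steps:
Function('m')(y) = Add(Mul(-284, y), Mul(-284, Pow(y, Rational(3, 2)))) (Function('m')(y) = Mul(-284, Add(y, Pow(y, Rational(3, 2)))) = Add(Mul(-284, y), Mul(-284, Pow(y, Rational(3, 2)))))
Add(Add(Mul(4898, -31), Function('m')(D)), -142256) = Add(Add(Mul(4898, -31), Add(Mul(-284, 393), Mul(-284, Pow(393, Rational(3, 2))))), -142256) = Add(Add(-151838, Add(-111612, Mul(-284, Mul(393, Pow(393, Rational(1, 2)))))), -142256) = Add(Add(-151838, Add(-111612, Mul(-111612, Pow(393, Rational(1, 2))))), -142256) = Add(Add(-263450, Mul(-111612, Pow(393, Rational(1, 2)))), -142256) = Add(-405706, Mul(-111612, Pow(393, Rational(1, 2))))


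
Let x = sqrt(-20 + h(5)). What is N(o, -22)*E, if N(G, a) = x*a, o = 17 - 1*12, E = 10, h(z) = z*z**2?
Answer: -220*sqrt(105) ≈ -2254.3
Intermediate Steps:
h(z) = z**3
x = sqrt(105) (x = sqrt(-20 + 5**3) = sqrt(-20 + 125) = sqrt(105) ≈ 10.247)
o = 5 (o = 17 - 12 = 5)
N(G, a) = a*sqrt(105) (N(G, a) = sqrt(105)*a = a*sqrt(105))
N(o, -22)*E = -22*sqrt(105)*10 = -220*sqrt(105)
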